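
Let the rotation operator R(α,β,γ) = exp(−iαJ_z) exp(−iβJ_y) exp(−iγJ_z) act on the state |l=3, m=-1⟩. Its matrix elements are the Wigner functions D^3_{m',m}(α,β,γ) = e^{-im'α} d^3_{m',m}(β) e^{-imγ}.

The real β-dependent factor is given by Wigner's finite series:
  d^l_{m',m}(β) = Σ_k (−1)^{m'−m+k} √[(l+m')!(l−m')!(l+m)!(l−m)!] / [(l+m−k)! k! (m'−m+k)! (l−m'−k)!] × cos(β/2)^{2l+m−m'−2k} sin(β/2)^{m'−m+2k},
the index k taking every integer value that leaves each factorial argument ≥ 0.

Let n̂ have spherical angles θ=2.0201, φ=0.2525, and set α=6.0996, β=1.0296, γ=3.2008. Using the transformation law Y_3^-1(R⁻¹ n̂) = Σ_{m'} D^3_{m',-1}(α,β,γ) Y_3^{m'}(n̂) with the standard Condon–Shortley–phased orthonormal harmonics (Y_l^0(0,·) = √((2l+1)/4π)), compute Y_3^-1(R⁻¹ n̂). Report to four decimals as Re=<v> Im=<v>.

Re=-0.0350 Im=0.0143

Need the full column D^3_{m',-1} for m'=−3..3 at α=6.0996, β=1.0296, γ=3.2008.
cos(β/2)=0.870391, sin(β/2)=0.492361
d^3_{-3,-1}: single k=2 term ⇒ +0.538853;  D = -0.475055+0.254334i
d^3_{-2,-1}: k∈[1..2] ⇒ +0.777779 -0.497764 = +0.280014;  D = -0.266840+0.084877i
d^3_{-1,-1}: k∈[0..2] ⇒ +0.434797 -1.113051 +0.267125 = -0.411128;  D = +0.407952-0.051004i
d^3_{0,-1}: k∈[0..2] ⇒ -0.852014 +0.817910 -0.087241 = -0.121345;  D = +0.121132+0.007180i
d^3_{1,-1}: k∈[0..2] ⇒ +0.834788 -0.356166 +0.014246 = +0.492868;  D = -0.478412-0.118492i
d^3_{2,-1}: k∈[0..1] ⇒ -0.497764 +0.079640 = -0.418124;  D = +0.380690+0.172926i
d^3_{3,-1}: single k=0 term ⇒ +0.172428;  D = -0.141334-0.098773i
Y_3^{m'}(θ=2.0201,φ=0.2525) and Σ D·Y over m':
  (-0.4751+0.2543i)·(+0.2215-0.2095i)  (-0.2668+0.0849i)·(-0.3152+0.1742i)  (+0.4080-0.0510i)·(-0.0160+0.0041i)  (+0.1211+0.0072i)·(+0.3334+0.0000i)  (-0.4784-0.1185i)·(+0.0160+0.0041i)  (+0.3807+0.1729i)·(-0.3152-0.1742i)  (-0.1413-0.0988i)·(-0.2215-0.2095i)
Y_3^-1(R⁻¹ n̂) = -0.034981+0.014306i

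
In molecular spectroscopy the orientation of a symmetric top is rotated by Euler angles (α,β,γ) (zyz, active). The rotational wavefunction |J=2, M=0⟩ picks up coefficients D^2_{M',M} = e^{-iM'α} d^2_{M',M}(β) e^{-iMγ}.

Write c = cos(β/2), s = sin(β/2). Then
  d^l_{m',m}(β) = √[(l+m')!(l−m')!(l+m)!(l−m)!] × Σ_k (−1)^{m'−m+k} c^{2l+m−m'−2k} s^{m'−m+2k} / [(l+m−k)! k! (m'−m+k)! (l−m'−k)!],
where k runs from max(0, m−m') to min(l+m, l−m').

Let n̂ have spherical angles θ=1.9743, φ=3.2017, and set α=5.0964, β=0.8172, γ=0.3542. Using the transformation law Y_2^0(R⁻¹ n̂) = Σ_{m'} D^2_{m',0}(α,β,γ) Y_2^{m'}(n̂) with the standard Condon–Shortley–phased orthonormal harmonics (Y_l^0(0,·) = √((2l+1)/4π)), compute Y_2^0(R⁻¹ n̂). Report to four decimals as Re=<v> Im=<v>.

Re=-0.0955 Im=0.0000

Need the full column D^2_{m',0} for m'=−2..2 at α=5.0964, β=0.8172, γ=0.3542.
cos(β/2)=0.917678, sin(β/2)=0.397325
d^2_{-2,0}: single k=2 term ⇒ +0.325648;  D = -0.234234-0.226232i
d^2_{-1,0}: k∈[1..2] ⇒ +0.752129 -0.140995 = +0.611134;  D = +0.228957-0.566625i
d^2_{0,0}: k∈[0..2] ⇒ +0.709188 -0.531780 +0.024922 = +0.202329;  D = +0.202329+0.000000i
d^2_{1,0}: k∈[0..1] ⇒ -0.752129 +0.140995 = -0.611134;  D = -0.228957-0.566625i
d^2_{2,0}: single k=0 term ⇒ +0.325648;  D = -0.234234+0.226232i
Y_2^{m'}(θ=1.9743,φ=3.2017) and Σ D·Y over m':
  (-0.2342-0.2262i)·(+0.3244-0.0392i)  (+0.2290-0.5666i)·(+0.2785-0.0168i)  (+0.2023+0.0000i)·(-0.1695+0.0000i)  (-0.2290-0.5666i)·(-0.2785-0.0168i)  (-0.2342+0.2262i)·(+0.3244+0.0392i)
Y_2^0(R⁻¹ n̂) = -0.095458-0.000000i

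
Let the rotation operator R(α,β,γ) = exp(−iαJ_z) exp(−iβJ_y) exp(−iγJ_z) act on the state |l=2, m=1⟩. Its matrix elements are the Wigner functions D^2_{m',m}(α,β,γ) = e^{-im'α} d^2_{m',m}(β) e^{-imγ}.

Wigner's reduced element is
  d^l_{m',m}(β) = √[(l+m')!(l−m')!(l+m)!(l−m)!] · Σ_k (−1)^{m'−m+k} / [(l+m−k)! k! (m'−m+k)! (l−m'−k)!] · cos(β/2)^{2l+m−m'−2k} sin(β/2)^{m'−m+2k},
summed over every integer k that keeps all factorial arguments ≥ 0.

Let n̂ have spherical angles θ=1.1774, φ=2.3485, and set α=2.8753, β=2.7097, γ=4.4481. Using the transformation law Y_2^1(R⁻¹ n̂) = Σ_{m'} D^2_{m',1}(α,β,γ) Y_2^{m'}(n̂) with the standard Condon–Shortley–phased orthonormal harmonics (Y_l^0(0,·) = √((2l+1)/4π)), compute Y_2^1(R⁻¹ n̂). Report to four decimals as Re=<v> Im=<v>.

Need the full column D^2_{m',1} for m'=−2..2 at α=2.8753, β=2.7097, γ=4.4481.
cos(β/2)=0.214272, sin(β/2)=0.976774
d^2_{-2,1}: single k=3 term ⇒ +0.399372;  D = +0.105869+0.385084i
d^2_{-1,1}: k∈[2..3] ⇒ +0.131413 -0.910283 = -0.778870;  D = +0.001561+0.778868i
d^2_{0,1}: k∈[1..2] ⇒ +0.023538 -0.489129 = -0.465591;  D = +0.121623-0.449425i
d^2_{1,1}: k∈[0..1] ⇒ +0.002108 -0.131413 = -0.129305;  D = -0.065433+0.111528i
d^2_{2,1}: single k=0 term ⇒ -0.019219;  D = +0.013745-0.013433i
Y_2^{m'}(θ=1.1774,φ=2.3485) and Σ D·Y over m':
  (+0.1059+0.3851i)·(-0.0051+0.3295i)  (+0.0016+0.7789i)·(-0.1919-0.1949i)  (+0.1216-0.4494i)·(-0.1764+0.0000i)  (-0.0654+0.1115i)·(+0.1919-0.1949i)  (+0.0137-0.0134i)·(-0.0051-0.3295i)
Y_2^1(R⁻¹ n̂) = +0.007313-0.007894i

Re=0.0073 Im=-0.0079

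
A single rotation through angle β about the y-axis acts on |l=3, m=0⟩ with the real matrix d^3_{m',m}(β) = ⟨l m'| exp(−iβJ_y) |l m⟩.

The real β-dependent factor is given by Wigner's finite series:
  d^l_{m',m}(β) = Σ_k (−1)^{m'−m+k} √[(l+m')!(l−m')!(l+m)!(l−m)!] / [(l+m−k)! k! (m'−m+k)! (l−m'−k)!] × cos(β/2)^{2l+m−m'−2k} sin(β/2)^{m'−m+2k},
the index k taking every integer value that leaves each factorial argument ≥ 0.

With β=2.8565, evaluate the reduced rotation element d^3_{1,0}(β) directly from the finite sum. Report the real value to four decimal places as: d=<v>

d=-0.4390

d^3_{1,0}(β=2.8565) via Wigner's sum:
With c≡cos(β/2)=0.142064 and s≡sin(β/2)=0.989857, N=[24·2·6·6]^{1/2}=41.569219
k: max(0,(0)−(1))=0 … min(3+(0),3−(1))=2
  k=0: (−1)^1·41.5692/(12)·0.1421^5·0.9899^1 = -0.000198
  k=1: (−1)^2·41.5692/(4)·0.1421^3·0.9899^3 = +0.028899
  k=2: (−1)^3·41.5692/(12)·0.1421^1·0.9899^5 = -0.467669
d^3_{1,0}(2.8565) = -0.000198 +0.028899 -0.467669 = -0.438968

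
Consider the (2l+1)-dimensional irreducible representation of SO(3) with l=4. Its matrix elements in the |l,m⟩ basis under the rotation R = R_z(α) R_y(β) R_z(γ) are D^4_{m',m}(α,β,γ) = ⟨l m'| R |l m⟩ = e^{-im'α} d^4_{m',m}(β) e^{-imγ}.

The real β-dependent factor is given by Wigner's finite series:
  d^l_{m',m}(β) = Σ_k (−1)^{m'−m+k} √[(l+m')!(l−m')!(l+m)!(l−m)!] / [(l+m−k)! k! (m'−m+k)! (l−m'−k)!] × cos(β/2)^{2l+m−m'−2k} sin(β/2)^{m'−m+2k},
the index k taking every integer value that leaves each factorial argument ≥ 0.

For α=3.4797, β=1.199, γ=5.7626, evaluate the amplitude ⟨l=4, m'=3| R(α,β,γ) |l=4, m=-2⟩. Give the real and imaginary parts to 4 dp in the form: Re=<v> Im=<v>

First d^4_{3,-2}(β=1.199), then the phase factors e^{-i(3)α} and e^{-i(-2)γ}:
c=cos(1.199/2)=0.825618, s=sin(1.199/2)=0.564230; N=√[5040·1·2·720]=2693.993318
The bounds max(0,m−m')=0 and min(l+m,l−m')=1 give 2 terms
  k=0: (−1)^5·2693.9933/(240)·0.8256^3·0.5642^5 = -0.361245
  k=1: (−1)^6·2693.9933/(720)·0.8256^1·0.5642^7 = +0.056239
d^4_{3,-2}(1.199) = -0.361245 +0.056239 = -0.305007
D = (-0.528196+0.849123i)·(-0.305007)·(+0.505210-0.862996i) = -0.142115-0.269875i

Re=-0.1421 Im=-0.2699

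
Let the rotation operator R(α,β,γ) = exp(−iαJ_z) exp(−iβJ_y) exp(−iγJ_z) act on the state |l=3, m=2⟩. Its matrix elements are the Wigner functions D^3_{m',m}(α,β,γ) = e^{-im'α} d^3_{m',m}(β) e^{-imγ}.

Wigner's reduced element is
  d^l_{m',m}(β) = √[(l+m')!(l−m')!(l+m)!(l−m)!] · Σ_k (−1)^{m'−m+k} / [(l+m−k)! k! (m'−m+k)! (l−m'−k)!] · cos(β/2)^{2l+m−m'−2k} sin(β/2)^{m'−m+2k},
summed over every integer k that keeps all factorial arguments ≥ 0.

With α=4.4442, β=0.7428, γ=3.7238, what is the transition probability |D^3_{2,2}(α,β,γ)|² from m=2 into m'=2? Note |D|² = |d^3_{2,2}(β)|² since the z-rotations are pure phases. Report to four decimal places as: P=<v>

P=0.0250

First d^3_{2,2}(β=0.7428), then the phase factors e^{-i(2)α} and e^{-i(2)γ}:
Half-angle: c=0.931820, s=0.362920. N=√(120·1·120·1)=120.000000
The bounds max(0,m−m')=0 and min(l+m,l−m')=1 give 2 terms
  k=0: (−1)^0·120.0000/(120)·0.9318^6·0.3629^0 = +0.654625
  k=1: (−1)^1·120.0000/(24)·0.9318^4·0.3629^2 = -0.496502
d^3_{2,2}(0.7428) = +0.654625 -0.496502 = +0.158123
|D^3_{2,2}|² = |d^3_{2,2}(β)|² = (+0.158123)² = 0.025003 (the z-rotation phases have unit modulus)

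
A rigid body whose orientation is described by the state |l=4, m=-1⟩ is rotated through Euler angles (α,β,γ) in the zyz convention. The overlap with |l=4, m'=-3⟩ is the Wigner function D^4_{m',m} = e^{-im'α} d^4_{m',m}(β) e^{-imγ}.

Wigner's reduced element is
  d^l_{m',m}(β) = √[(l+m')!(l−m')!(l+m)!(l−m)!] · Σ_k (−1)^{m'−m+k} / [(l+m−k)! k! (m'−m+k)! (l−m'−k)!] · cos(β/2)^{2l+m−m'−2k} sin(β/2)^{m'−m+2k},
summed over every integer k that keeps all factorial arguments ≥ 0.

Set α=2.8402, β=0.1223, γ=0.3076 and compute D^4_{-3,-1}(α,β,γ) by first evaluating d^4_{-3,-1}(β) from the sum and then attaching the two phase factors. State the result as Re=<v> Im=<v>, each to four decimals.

Split into d^4_{-3,-1}(β=0.1223) × two z-phases.
With c≡cos(β/2)=0.998131 and s≡sin(β/2)=0.061112, N=[1·5040·6·120]^{1/2}=1904.940944
k∈{2,3} keeps every argument non-negative
  k=2: (−1)^0·1904.9409/(240)·0.9981^6·0.0611^2 = +0.029312
  k=3: (−1)^1·1904.9409/(144)·0.9981^4·0.0611^4 = -0.000183
d^4_{-3,-1}(0.1223) = +0.029312 -0.000183 = +0.029129
Phases: e^{-i·(-3)·2.8402}=-0.618332+0.785917i, e^{-i·(-1)·0.3076}=+0.953063+0.302772i ⇒ D=-0.024097+0.016365i

Re=-0.0241 Im=0.0164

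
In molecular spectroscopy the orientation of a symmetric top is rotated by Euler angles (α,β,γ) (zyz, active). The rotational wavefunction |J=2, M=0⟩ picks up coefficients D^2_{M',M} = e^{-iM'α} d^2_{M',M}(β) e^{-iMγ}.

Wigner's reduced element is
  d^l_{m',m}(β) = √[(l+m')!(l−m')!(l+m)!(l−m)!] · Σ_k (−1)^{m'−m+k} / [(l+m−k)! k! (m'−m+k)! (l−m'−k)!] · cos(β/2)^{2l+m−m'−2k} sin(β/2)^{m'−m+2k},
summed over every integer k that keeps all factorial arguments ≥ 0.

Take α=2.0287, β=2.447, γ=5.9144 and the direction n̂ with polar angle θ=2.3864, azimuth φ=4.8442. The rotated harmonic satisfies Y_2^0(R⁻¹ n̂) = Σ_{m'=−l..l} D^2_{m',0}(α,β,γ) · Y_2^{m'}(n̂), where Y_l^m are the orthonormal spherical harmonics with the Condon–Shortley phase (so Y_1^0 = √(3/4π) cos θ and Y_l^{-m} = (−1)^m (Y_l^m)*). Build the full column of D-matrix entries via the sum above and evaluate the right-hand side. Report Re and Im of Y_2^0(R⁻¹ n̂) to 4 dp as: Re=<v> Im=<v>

Re=-0.2958 Im=0.0000

Need the full column D^2_{m',0} for m'=−2..2 at α=2.0287, β=2.447, γ=5.9144.
cos(β/2)=0.340357, sin(β/2)=0.940296
d^2_{-2,0}: single k=2 term ⇒ +0.250885;  D = -0.152826-0.198965i
d^2_{-1,0}: k∈[1..2] ⇒ +0.090812 -0.693113 = -0.602301;  D = +0.266259-0.540253i
d^2_{0,0}: k∈[0..2] ⇒ +0.013420 -0.409693 +0.781734 = +0.385461;  D = +0.385461+0.000000i
d^2_{1,0}: k∈[0..1] ⇒ -0.090812 +0.693113 = +0.602301;  D = -0.266259-0.540253i
d^2_{2,0}: single k=0 term ⇒ +0.250885;  D = -0.152826+0.198965i
Y_2^{m'}(θ=2.3864,φ=4.8442) and Σ D·Y over m':
  (-0.1528-0.1990i)·(-0.1752+0.0473i)  (+0.2663-0.5403i)·(-0.0507-0.3822i)  (+0.3855+0.0000i)·(+0.1863+0.0000i)  (-0.2663-0.5403i)·(+0.0507-0.3822i)  (-0.1528+0.1990i)·(-0.1752-0.0473i)
Y_2^0(R⁻¹ n̂) = -0.295816+0.000000i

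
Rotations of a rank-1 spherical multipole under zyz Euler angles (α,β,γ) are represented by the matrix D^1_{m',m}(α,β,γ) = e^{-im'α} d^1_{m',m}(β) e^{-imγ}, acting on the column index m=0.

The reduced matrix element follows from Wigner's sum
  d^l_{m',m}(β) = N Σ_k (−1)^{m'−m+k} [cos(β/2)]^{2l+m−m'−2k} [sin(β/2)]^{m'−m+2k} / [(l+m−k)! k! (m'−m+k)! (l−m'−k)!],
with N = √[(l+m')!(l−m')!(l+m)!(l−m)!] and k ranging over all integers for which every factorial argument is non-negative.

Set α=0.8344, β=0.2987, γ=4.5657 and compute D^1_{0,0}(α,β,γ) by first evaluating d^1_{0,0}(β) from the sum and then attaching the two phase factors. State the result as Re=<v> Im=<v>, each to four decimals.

D^1_{0,0}(0.8344,0.2987,4.5657) = e^{-i·0·0.8344}·d^1_{0,0}(0.2987)·e^{-i·0·4.5657}. Compute d first:
c=cos(0.2987/2)=0.988868, s=sin(0.2987/2)=0.148795; N=√[1·1·1·1]=1.000000
k: max(0,(0)−(0))=0 … min(1+(0),1−(0))=1
  k=0: (−1)^0·1.0000/(1)·0.9889^2·0.1488^0 = +0.977860
  k=1: (−1)^1·1.0000/(1)·0.9889^0·0.1488^2 = -0.022140
d^1_{0,0}(0.2987) = +0.977860 -0.022140 = +0.955720
D = (+1.000000+0.000000i)·(+0.955720)·(+1.000000+0.000000i) = +0.955720+0.000000i

Re=0.9557 Im=0.0000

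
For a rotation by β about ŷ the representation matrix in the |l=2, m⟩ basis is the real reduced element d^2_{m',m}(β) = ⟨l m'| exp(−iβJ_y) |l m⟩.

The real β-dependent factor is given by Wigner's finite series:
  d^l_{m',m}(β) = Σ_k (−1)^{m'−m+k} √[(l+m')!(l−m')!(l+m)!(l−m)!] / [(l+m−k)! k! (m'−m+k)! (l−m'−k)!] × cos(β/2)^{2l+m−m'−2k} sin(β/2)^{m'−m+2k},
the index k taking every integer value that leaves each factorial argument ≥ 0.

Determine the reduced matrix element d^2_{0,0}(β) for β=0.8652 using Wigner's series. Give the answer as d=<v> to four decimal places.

d^2_{0,0}(β=0.8652) via Wigner's sum:
c=cos(0.8652/2)=0.907879, s=sin(0.8652/2)=0.419233; N=√[2·2·2·2]=4.000000
k: max(0,(0)−(0))=0 … min(2+(0),2−(0))=2
  k=0: (−1)^0·4.0000/(4)·0.9079^4·0.4192^0 = +0.679378
  k=1: (−1)^1·4.0000/(1)·0.9079^2·0.4192^2 = -0.579463
  k=2: (−1)^2·4.0000/(4)·0.9079^0·0.4192^4 = +0.030890
d^2_{0,0}(0.8652) = +0.679378 -0.579463 +0.030890 = +0.130805

d=0.1308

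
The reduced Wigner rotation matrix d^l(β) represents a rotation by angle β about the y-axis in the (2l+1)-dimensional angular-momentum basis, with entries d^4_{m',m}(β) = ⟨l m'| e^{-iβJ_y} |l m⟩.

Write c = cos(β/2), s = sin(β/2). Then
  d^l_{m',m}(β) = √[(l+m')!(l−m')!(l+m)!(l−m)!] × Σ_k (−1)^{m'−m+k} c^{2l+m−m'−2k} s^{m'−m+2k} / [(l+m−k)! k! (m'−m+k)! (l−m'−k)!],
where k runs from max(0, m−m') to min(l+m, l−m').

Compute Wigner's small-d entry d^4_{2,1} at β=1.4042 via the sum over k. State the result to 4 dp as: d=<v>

d=0.3609

d^4_{2,1}(β=1.4042) via Wigner's sum:
With c≡cos(β/2)=0.763488 and s≡sin(β/2)=0.645822, N=[720·2·120·6]^{1/2}=1018.233765
k: max(0,(1)−(2))=0 … min(4+(1),4−(2))=2
  k=0: (−1)^1·1018.2338/(240)·0.7635^7·0.6458^1 = -0.414346
  k=1: (−1)^2·1018.2338/(48)·0.7635^5·0.6458^3 = +1.482367
  k=2: (−1)^3·1018.2338/(72)·0.7635^3·0.6458^5 = -0.707110
d^4_{2,1}(1.4042) = -0.414346 +1.482367 -0.707110 = +0.360911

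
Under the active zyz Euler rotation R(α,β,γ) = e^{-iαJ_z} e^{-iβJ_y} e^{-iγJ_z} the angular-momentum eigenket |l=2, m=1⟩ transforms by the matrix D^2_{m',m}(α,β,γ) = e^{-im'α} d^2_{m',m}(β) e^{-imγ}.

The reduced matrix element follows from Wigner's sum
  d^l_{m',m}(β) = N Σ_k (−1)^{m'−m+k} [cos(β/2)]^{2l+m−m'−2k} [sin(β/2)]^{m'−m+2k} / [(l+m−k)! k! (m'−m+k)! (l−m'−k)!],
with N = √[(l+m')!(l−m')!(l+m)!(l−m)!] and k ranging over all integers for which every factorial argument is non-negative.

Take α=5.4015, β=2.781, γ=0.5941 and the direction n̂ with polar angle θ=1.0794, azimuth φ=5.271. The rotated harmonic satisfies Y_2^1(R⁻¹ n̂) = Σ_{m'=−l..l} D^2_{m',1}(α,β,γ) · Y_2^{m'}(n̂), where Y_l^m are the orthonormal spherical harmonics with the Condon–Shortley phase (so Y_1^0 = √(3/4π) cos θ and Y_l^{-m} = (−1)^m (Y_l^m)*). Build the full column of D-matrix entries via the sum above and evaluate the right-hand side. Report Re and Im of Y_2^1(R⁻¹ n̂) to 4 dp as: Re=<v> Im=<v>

Need the full column D^2_{m',1} for m'=−2..2 at α=5.4015, β=2.781, γ=0.5941.
cos(β/2)=0.179321, sin(β/2)=0.983791
d^2_{-2,1}: single k=3 term ⇒ +0.341483;  D = -0.241773-0.241157i
d^2_{-1,1}: k∈[2..3] ⇒ +0.093366 -0.936722 = -0.843356;  D = -0.080008+0.839552i
d^2_{0,1}: k∈[1..2] ⇒ +0.013895 -0.418230 = -0.404334;  D = -0.335053+0.226332i
d^2_{1,1}: k∈[0..1] ⇒ +0.001034 -0.093366 = -0.092332;  D = -0.088540-0.026189i
d^2_{2,1}: single k=0 term ⇒ -0.011346;  D = -0.004434-0.010443i
Y_2^{m'}(θ=1.0794,φ=5.271) and Σ D·Y over m':
  (-0.2418-0.2412i)·(-0.1316+0.2699i)  (-0.0800+0.8396i)·(+0.1703+0.2725i)  (-0.3351+0.2263i)·(-0.1047+0.0000i)  (-0.0885-0.0262i)·(-0.1703+0.2725i)  (-0.0044-0.0104i)·(-0.1316-0.2699i)
Y_2^1(R⁻¹ n̂) = -0.090469+0.046878i

Re=-0.0905 Im=0.0469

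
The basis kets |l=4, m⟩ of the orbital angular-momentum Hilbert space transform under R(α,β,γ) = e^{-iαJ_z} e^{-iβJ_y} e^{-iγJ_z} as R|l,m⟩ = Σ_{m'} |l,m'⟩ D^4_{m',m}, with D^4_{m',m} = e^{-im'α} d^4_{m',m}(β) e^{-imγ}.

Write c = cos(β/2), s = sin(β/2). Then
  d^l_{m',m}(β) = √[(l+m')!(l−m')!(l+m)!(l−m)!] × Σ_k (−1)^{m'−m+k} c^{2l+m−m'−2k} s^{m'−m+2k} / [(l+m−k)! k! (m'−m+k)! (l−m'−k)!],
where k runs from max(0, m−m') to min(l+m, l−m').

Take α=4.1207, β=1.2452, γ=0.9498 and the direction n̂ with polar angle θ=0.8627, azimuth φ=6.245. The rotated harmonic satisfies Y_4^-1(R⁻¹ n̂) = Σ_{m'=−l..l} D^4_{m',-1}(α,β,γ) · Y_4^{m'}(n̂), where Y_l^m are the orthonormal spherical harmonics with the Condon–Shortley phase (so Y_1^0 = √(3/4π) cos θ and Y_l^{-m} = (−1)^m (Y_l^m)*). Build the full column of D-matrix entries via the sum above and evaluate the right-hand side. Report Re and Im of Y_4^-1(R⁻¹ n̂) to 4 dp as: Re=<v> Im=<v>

Need the full column D^4_{m',-1} for m'=−4..4 at α=4.1207, β=1.2452, γ=0.9498.
cos(β/2)=0.812365, sin(β/2)=0.583149
d^4_{-4,-1}: single k=3 term ⇒ +0.525036;  D = +0.080454-0.518836i
d^4_{-3,-1}: k∈[2..3] ⇒ +0.775777 -0.666259 = +0.109519;  D = +0.080466+0.074293i
d^4_{-2,-1}: k∈[1..3] ⇒ +0.577663 -1.488338 +0.511290 = -0.399385;  D = +0.388539-0.092442i
d^4_{-1,-1}: k∈[0..3] ⇒ +0.189675 -1.466081 +1.510933 -0.259526 = -0.025000;  D = -0.008763+0.023414i
d^4_{0,-1}: k∈[0..3] ⇒ -0.608910 +1.882615 -0.970105 +0.083315 = +0.386915;  D = +0.225125+0.314678i
d^4_{1,-1}: k∈[0..3] ⇒ +0.977387 -1.510933 +0.389289 -0.013373 = -0.157629;  D = +0.157562-0.004619i
d^4_{2,-1}: k∈[0..2] ⇒ -0.992225 +0.766935 -0.079040 = -0.304330;  D = -0.162270+0.257459i
d^4_{3,-1}: k∈[0..1] ⇒ +0.666259 -0.205992 = +0.460266;  D = +0.186301+0.420876i
d^4_{4,-1}: single k=0 term ⇒ -0.270549;  D = +0.266419+0.047095i
Y_4^{m'}(θ=0.8627,φ=6.245) and Σ D·Y over m':
  (+0.0805-0.5188i)·(+0.1456+0.0224i)  (+0.0805+0.0743i)·(+0.3545+0.0408i)  (+0.3885-0.0924i)·(+0.3774+0.0289i)  (-0.0088+0.0234i)·(-0.0091-0.0003i)  (+0.2251+0.3147i)·(-0.3626+0.0000i)  (+0.1576-0.0046i)·(+0.0091-0.0003i)  (-0.1623+0.2575i)·(+0.3774-0.0289i)  (+0.1863+0.4209i)·(-0.3545+0.0408i)  (+0.2664+0.0471i)·(+0.1456-0.0224i)
Y_4^-1(R⁻¹ n̂) = +0.020883-0.221045i

Re=0.0209 Im=-0.2210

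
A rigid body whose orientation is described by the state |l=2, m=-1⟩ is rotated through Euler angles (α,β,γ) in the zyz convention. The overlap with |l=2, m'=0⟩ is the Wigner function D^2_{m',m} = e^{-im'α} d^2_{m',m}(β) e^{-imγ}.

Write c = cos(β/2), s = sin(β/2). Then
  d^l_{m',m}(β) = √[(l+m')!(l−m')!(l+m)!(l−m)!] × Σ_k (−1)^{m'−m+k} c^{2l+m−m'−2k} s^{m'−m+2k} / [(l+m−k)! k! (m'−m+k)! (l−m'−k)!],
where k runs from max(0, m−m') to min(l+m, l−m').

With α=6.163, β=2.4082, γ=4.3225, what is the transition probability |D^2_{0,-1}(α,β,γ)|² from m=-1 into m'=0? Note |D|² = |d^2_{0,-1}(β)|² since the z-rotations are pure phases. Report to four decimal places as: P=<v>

P=0.3710

First d^2_{0,-1}(β=2.4082), then the phase factors e^{-i(0)α} and e^{-i(-1)γ}:
Half-angle: c=0.358533, s=0.933517. N=√(2·2·1·6)=4.898979
The bounds max(0,m−m')=0 and min(l+m,l−m')=1 give 2 terms
  k=0: (−1)^1·4.8990/(2)·0.3585^3·0.9335^1 = -0.105387
  k=1: (−1)^2·4.8990/(2)·0.3585^1·0.9335^3 = +0.714450
d^2_{0,-1}(2.4082) = -0.105387 +0.714450 = +0.609063
|D^2_{0,-1}|² = |d^2_{0,-1}(β)|² = (+0.609063)² = 0.370958 (the z-rotation phases have unit modulus)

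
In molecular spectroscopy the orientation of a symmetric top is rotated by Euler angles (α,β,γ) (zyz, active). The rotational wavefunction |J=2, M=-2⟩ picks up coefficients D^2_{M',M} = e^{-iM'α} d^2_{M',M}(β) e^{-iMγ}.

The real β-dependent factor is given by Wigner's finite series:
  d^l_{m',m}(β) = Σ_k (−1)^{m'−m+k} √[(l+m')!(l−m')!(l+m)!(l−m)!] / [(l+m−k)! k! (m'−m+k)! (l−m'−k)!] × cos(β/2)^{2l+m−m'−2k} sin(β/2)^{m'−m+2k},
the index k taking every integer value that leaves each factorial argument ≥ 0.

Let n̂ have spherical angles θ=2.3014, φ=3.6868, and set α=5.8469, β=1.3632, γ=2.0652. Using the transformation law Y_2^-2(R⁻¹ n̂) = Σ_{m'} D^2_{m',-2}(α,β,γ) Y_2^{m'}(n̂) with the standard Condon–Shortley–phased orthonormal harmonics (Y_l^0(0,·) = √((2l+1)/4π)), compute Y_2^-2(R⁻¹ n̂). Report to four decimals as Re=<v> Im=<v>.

Re=0.2398 Im=-0.1295

Need the full column D^2_{m',-2} for m'=−2..2 at α=5.8469, β=1.3632, γ=2.0652.
cos(β/2)=0.776566, sin(β/2)=0.630036
d^2_{-2,-2}: single k=0 term ⇒ +0.363674;  D = -0.361220-0.042177i
d^2_{-1,-2}: single k=0 term ⇒ -0.590106;  D = +0.502300+0.309709i
d^2_{0,-2}: single k=0 term ⇒ +0.586358;  D = -0.322313-0.489827i
d^2_{1,-2}: single k=0 term ⇒ -0.388423;  D = +0.056395+0.384307i
d^2_{2,-2}: single k=0 term ⇒ +0.157566;  D = +0.045144-0.150960i
Y_2^{m'}(θ=2.3014,φ=3.6868) and Σ D·Y over m':
  (-0.3612-0.0422i)·(+0.0990-0.1900i)  (+0.5023+0.3097i)·(+0.3283-0.1991i)  (-0.3223-0.4898i)·(+0.1060+0.0000i)  (+0.0564+0.3843i)·(-0.3283-0.1991i)  (+0.0451-0.1510i)·(+0.0990+0.1900i)
Y_2^-2(R⁻¹ n̂) = +0.239802-0.129546i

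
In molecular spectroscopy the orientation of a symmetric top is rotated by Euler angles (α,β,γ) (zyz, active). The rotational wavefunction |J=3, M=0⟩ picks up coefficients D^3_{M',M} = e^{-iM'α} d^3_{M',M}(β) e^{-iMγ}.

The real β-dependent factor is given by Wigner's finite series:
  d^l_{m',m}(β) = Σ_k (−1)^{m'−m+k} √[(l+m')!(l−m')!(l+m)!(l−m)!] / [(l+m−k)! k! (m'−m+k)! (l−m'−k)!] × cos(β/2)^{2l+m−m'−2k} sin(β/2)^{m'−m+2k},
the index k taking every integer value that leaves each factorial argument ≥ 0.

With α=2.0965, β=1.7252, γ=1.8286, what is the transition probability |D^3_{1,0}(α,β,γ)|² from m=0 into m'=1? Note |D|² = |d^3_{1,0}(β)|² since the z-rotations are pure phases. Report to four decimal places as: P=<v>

Split into d^3_{1,0}(β=1.7252) × two z-phases.
Half-angle: c=0.650465, s=0.759536. N=√(24·2·6·6)=41.569219
k∈{0,1,2} keeps every argument non-negative
  k=0: (−1)^1·41.5692/(12)·0.6505^5·0.7595^1 = -0.306379
  k=1: (−1)^2·41.5692/(4)·0.6505^3·0.7595^3 = +1.253225
  k=2: (−1)^3·41.5692/(12)·0.6505^1·0.7595^5 = -0.569583
d^3_{1,0}(1.7252) = -0.306379 +1.253225 -0.569583 = +0.377263
|D^3_{1,0}|² = |d^3_{1,0}(β)|² = (+0.377263)² = 0.142328 (the z-rotation phases have unit modulus)

P=0.1423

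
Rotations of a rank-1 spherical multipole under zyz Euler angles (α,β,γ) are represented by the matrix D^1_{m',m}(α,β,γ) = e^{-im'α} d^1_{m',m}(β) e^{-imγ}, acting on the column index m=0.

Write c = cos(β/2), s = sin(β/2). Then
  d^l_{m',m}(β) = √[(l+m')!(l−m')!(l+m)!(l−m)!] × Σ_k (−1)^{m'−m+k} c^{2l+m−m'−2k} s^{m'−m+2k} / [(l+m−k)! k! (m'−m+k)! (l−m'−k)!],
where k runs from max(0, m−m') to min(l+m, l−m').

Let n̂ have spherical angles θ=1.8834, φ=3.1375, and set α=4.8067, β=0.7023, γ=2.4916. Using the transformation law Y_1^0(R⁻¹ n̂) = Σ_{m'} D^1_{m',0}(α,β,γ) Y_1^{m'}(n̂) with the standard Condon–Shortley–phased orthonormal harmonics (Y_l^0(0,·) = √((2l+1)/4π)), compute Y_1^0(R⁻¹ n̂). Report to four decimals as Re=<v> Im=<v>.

Re=-0.1442 Im=0.0000

Need the full column D^1_{m',0} for m'=−1..1 at α=4.8067, β=0.7023, γ=2.4916.
cos(β/2)=0.938978, sin(β/2)=0.343978
d^1_{-1,0}: single k=1 term ⇒ +0.456773;  D = +0.043015-0.454743i
d^1_{0,0}: k∈[0..1] ⇒ +0.881679 -0.118321 = +0.763358;  D = +0.763358+0.000000i
d^1_{1,0}: single k=0 term ⇒ -0.456773;  D = -0.043015-0.454743i
Y_1^{m'}(θ=1.8834,φ=3.1375) and Σ D·Y over m':
  (+0.0430-0.4547i)·(-0.3287-0.0013i)  (+0.7634+0.0000i)·(-0.1503+0.0000i)  (-0.0430-0.4547i)·(+0.3287-0.0013i)
Y_1^0(R⁻¹ n̂) = -0.144211+0.000000i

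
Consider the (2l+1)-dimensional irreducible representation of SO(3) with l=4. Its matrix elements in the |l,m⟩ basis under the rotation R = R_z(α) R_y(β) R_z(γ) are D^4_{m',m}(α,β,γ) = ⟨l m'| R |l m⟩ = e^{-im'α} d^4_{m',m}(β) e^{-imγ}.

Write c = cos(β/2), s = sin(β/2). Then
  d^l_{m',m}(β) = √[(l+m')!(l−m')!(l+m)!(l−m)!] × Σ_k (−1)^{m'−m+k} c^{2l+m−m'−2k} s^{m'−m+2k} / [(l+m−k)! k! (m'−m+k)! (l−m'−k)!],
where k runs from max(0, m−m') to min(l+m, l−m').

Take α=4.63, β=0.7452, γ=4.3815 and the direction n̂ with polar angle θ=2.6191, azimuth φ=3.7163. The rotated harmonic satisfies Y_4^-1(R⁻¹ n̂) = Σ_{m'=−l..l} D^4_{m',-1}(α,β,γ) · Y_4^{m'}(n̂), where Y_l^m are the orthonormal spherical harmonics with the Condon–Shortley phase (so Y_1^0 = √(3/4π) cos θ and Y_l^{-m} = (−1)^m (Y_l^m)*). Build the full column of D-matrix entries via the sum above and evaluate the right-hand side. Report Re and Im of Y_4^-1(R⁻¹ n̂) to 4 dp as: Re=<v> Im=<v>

Need the full column D^4_{m',-1} for m'=−4..4 at α=4.63, β=0.7452, γ=4.3815.
cos(β/2)=0.931384, sin(β/2)=0.364038
d^4_{-4,-1}: single k=3 term ⇒ +0.253034;  D = -0.155228-0.199826i
d^4_{-3,-1}: k∈[2..3] ⇒ +0.686652 -0.174833 = +0.511820;  D = +0.428663-0.279657i
d^4_{-2,-1}: k∈[1..3] ⇒ +0.939041 -0.717284 +0.073053 = +0.294810;  D = +0.140217+0.259330i
d^4_{-1,-1}: k∈[0..3] ⇒ +0.566279 -1.297651 +0.396483 -0.020190 = -0.355080;  D = +0.325185-0.142605i
d^4_{0,-1}: k∈[0..3] ⇒ -0.989836 +0.907301 -0.138608 +0.003529 = -0.217614;  D = +0.070699+0.205810i
d^4_{1,-1}: k∈[0..3] ⇒ +0.865101 -0.396483 +0.030285 -0.000308 = +0.498595;  D = +0.483279-0.122630i
d^4_{2,-1}: k∈[0..2] ⇒ -0.478189 +0.109579 -0.003348 = -0.371958;  D = -0.061503-0.366838i
d^4_{3,-1}: k∈[0..1] ⇒ +0.174833 -0.016025 = +0.158807;  D = -0.158251+0.013280i
d^4_{4,-1}: single k=0 term ⇒ -0.038656;  D = +0.000052+0.038656i
Y_4^{m'}(θ=2.6191,φ=3.7163) and Σ D·Y over m':
  (-0.1552-0.1998i)·(-0.0183-0.0205i)  (+0.4287-0.2797i)·(-0.0206-0.1332i)  (+0.1402+0.2593i)·(+0.1451-0.3236i)  (+0.3252-0.1426i)·(+0.3875-0.2510i)  (+0.0707+0.2058i)·(+0.0221+0.0000i)  (+0.4833-0.1226i)·(-0.3875-0.2510i)  (-0.0615-0.3668i)·(+0.1451+0.3236i)  (-0.1583+0.0133i)·(+0.0206-0.1332i)  (+0.0001+0.0387i)·(-0.0183+0.0205i)
Y_4^-1(R⁻¹ n̂) = +0.038157-0.310835i

Re=0.0382 Im=-0.3108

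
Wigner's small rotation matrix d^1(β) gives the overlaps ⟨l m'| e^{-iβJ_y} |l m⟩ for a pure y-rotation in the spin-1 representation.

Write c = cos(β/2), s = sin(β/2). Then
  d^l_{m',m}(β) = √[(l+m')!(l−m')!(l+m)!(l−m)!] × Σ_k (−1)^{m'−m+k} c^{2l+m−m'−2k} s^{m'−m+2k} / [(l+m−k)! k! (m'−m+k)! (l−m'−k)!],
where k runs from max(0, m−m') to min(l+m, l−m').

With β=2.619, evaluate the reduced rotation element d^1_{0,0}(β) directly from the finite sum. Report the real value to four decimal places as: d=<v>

d^1_{0,0}(β=2.619) via Wigner's sum:
Half-angle: c=0.258333, s=0.966056. N=√(1·1·1·1)=1.000000
k: max(0,(0)−(0))=0 … min(1+(0),1−(0))=1
  k=0: (−1)^0·1.0000/(1)·0.2583^2·0.9661^0 = +0.066736
  k=1: (−1)^1·1.0000/(1)·0.2583^0·0.9661^2 = -0.933264
d^1_{0,0}(2.619) = +0.066736 -0.933264 = -0.866528

d=-0.8665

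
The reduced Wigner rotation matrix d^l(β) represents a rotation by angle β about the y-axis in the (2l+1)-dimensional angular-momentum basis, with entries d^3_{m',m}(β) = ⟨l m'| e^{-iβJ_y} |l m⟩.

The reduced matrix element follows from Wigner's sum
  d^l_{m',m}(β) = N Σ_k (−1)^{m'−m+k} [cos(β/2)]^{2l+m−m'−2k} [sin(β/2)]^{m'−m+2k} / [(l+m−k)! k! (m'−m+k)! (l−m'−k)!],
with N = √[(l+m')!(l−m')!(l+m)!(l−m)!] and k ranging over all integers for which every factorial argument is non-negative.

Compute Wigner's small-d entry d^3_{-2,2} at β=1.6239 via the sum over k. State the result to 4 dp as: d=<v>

d=0.5103

d^3_{-2,2}(β=1.6239) via Wigner's sum:
Half-angle: c=0.688085, s=0.725630. N=√(1·120·120·1)=120.000000
k: max(0,(2)−(-2))=4 … min(3+(2),3−(-2))=5
  k=4: (−1)^0·120.0000/(24)·0.6881^2·0.7256^4 = +0.656320
  k=5: (−1)^1·120.0000/(120)·0.6881^0·0.7256^6 = -0.145980
d^3_{-2,2}(1.6239) = +0.656320 -0.145980 = +0.510340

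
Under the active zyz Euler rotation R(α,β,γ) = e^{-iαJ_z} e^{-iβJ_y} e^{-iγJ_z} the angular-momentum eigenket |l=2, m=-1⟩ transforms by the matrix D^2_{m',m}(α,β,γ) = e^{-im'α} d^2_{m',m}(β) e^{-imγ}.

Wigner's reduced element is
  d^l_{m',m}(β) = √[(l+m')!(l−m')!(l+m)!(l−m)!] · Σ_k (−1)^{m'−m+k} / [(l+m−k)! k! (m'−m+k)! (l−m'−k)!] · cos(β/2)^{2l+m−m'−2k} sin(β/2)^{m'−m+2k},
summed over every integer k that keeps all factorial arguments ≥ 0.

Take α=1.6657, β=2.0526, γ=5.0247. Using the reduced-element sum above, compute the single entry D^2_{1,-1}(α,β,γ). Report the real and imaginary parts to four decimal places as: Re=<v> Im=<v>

Re=-0.0523 Im=-0.0116

Split into d^2_{1,-1}(β=2.0526) × two z-phases.
Half-angle: c=0.517987, s=0.855388. N=√(6·1·1·6)=6.000000
k∈{0,1} keeps every argument non-negative
  k=0: (−1)^2·6.0000/(2)·0.5180^2·0.8554^2 = +0.588960
  k=1: (−1)^3·6.0000/(6)·0.5180^0·0.8554^4 = -0.535369
d^2_{1,-1}(2.0526) = +0.588960 -0.535369 = +0.053591
Attach z-rotation phases: D = e^{-i(1)(1.6657)}·(+0.053591)·e^{-i(-1)(5.0247)} = -0.052330-0.011560i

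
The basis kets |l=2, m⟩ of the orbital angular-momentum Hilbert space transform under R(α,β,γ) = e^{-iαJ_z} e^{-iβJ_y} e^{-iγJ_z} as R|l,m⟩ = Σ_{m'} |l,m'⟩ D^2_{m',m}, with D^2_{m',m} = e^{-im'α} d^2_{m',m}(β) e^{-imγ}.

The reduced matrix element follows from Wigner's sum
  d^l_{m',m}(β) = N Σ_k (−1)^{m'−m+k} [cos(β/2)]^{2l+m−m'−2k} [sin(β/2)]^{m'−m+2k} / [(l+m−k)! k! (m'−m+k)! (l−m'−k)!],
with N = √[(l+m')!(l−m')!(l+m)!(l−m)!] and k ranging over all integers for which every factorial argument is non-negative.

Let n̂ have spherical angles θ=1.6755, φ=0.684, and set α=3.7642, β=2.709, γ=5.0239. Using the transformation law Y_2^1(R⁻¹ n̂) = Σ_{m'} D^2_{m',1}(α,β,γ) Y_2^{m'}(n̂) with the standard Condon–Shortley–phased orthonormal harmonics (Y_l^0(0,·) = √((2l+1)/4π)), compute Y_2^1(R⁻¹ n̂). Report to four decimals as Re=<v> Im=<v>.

Re=0.0863 Im=0.2186

Need the full column D^2_{m',1} for m'=−2..2 at α=3.7642, β=2.709, γ=5.0239.
cos(β/2)=0.214614, sin(β/2)=0.976699
d^2_{-2,1}: single k=3 term ⇒ +0.399917;  D = -0.321465+0.237895i
d^2_{-1,1}: k∈[2..3] ⇒ +0.131813 -0.910003 = -0.778190;  D = -0.238206+0.740836i
d^2_{0,1}: k∈[1..2] ⇒ +0.023649 -0.489796 = -0.466147;  D = -0.142873-0.443712i
d^2_{1,1}: k∈[0..1] ⇒ +0.002121 -0.131813 = -0.129691;  D = +0.104282+0.077105i
d^2_{2,1}: single k=0 term ⇒ -0.019309;  D = -0.019307-0.000272i
Y_2^{m'}(θ=1.6755,φ=0.684) and Σ D·Y over m':
  (-0.3215+0.2379i)·(+0.0769-0.3742i)  (-0.2382+0.7408i)·(-0.0622+0.0507i)  (-0.1429-0.4437i)·(-0.3051+0.0000i)  (+0.1043+0.0771i)·(+0.0622+0.0507i)  (-0.0193-0.0003i)·(+0.0769+0.3742i)
Y_2^1(R⁻¹ n̂) = +0.086302+0.218614i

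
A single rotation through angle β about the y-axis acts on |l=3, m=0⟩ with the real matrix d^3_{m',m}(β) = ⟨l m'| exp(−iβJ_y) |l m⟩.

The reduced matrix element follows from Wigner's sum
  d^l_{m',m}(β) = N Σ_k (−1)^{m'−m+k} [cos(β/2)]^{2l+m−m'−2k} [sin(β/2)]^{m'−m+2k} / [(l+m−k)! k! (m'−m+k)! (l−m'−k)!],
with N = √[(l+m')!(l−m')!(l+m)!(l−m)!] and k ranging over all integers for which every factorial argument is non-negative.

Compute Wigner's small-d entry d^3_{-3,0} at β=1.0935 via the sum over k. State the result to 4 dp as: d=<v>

d=0.3918

d^3_{-3,0}(β=1.0935) via Wigner's sum:
With c≡cos(β/2)=0.854219 and s≡sin(β/2)=0.519914, N=[1·720·6·6]^{1/2}=160.996894
Admissible k: 3..3 (factorial args all ≥0)
  k=3: (−1)^0·160.9969/(36)·0.8542^3·0.5199^3 = +0.391757
d^3_{-3,0}(1.0935) = +0.391757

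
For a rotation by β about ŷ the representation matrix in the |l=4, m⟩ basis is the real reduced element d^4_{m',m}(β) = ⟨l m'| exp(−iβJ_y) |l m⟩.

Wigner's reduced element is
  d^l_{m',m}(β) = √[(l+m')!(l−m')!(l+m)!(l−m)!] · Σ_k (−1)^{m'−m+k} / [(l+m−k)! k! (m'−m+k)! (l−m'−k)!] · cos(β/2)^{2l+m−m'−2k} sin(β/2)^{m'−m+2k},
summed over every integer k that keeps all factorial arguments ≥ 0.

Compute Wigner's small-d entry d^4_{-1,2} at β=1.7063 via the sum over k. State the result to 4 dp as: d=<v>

d^4_{-1,2}(β=1.7063) via Wigner's sum:
With c≡cos(β/2)=0.657613 and s≡sin(β/2)=0.753356, N=[6·120·720·2]^{1/2}=1018.233765
The bounds max(0,m−m')=3 and min(l+m,l−m')=5 give 3 terms
  k=3: (−1)^0·1018.2338/(72)·0.6576^5·0.7534^3 = +0.743649
  k=4: (−1)^1·1018.2338/(48)·0.6576^3·0.7534^5 = -1.463923
  k=5: (−1)^2·1018.2338/(240)·0.6576^1·0.7534^7 = +0.384244
d^4_{-1,2}(1.7063) = +0.743649 -1.463923 +0.384244 = -0.336030

d=-0.3360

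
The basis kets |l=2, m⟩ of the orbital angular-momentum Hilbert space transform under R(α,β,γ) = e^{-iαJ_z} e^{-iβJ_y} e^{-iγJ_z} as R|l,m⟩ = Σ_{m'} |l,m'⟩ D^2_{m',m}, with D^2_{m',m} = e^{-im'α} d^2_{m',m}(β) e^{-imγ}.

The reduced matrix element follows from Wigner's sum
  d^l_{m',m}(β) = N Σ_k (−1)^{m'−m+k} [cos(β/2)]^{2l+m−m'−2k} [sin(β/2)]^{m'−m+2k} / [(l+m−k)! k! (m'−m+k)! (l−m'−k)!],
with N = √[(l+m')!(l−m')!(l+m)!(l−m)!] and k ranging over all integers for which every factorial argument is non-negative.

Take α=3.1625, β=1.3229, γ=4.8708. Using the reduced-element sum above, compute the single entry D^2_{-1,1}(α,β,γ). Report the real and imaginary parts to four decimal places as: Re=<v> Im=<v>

Re=-0.0771 Im=-0.5572

D^2_{-1,1}(3.1625,1.3229,4.8708) = e^{-i·-1·3.1625}·d^2_{-1,1}(1.3229)·e^{-i·1·4.8708}. Compute d first:
Half-angle: c=0.789102, s=0.614262. N=√(1·6·6·1)=6.000000
Admissible k: 2..3 (factorial args all ≥0)
  k=2: (−1)^0·6.0000/(2)·0.7891^2·0.6143^2 = +0.704847
  k=3: (−1)^1·6.0000/(6)·0.7891^0·0.6143^4 = -0.142368
d^2_{-1,1}(1.3229) = +0.704847 -0.142368 = +0.562479
Phases: e^{-i·(-1)·3.1625}=-0.999781-0.020906i, e^{-i·(1)·4.8708}=+0.157749+0.987479i ⇒ D=-0.077099-0.557169i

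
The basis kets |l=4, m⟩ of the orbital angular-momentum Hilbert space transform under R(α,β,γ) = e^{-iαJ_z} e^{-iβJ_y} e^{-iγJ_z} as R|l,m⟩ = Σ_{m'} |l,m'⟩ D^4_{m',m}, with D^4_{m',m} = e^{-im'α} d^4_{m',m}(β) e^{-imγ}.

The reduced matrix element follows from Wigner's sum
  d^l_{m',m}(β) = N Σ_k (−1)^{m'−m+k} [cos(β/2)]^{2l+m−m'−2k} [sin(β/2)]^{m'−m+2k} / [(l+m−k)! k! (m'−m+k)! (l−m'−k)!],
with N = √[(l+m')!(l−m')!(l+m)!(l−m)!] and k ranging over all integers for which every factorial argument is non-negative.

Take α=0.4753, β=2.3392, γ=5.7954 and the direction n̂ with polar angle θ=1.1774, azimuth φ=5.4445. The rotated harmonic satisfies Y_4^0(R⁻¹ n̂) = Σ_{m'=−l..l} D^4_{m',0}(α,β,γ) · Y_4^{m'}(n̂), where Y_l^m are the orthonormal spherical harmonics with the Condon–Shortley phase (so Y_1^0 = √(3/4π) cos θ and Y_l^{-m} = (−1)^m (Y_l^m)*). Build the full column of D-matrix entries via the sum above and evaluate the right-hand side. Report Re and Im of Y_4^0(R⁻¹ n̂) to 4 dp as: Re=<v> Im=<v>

Re=0.2874 Im=0.0000

Need the full column D^4_{m',0} for m'=−4..4 at α=0.4753, β=2.3392, γ=5.7954.
cos(β/2)=0.390520, sin(β/2)=0.920594
d^4_{-4,0}: single k=4 term ⇒ +0.139764;  D = -0.045343+0.132204i
d^4_{-3,0}: k∈[3..4] ⇒ +0.083847 -0.465946 = -0.382099;  D = -0.055171-0.378095i
d^4_{-2,0}: k∈[2..4] ⇒ +0.028518 -0.422607 +0.880679 = +0.486591;  D = +0.282804+0.395970i
d^4_{-1,0}: k∈[1..4] ⇒ +0.005703 -0.190146 +1.056666 -0.978671 = -0.106448;  D = -0.094649-0.048711i
d^4_{0,0}: k∈[0..4] ⇒ +0.000541 -0.048097 +0.601380 -1.485308 +0.515878 = -0.415606;  D = -0.415606+0.000000i
d^4_{1,0}: k∈[0..3] ⇒ -0.005703 +0.190146 -1.056666 +0.978671 = +0.106448;  D = +0.094649-0.048711i
d^4_{2,0}: k∈[0..2] ⇒ +0.028518 -0.422607 +0.880679 = +0.486591;  D = +0.282804-0.395970i
d^4_{3,0}: k∈[0..1] ⇒ -0.083847 +0.465946 = +0.382099;  D = +0.055171-0.378095i
d^4_{4,0}: single k=0 term ⇒ +0.139764;  D = -0.045343-0.132204i
Y_4^{m'}(θ=1.1774,φ=5.4445) and Σ D·Y over m':
  (-0.0453+0.1322i)·(-0.3147-0.0681i)  (-0.0552-0.3781i)·(-0.3065+0.2214i)  (+0.2828+0.3960i)·(-0.0009+0.0081i)  (-0.0946-0.0487i)·(-0.2207-0.2456i)  (-0.4156+0.0000i)·(-0.0690+0.0000i)  (+0.0946-0.0487i)·(+0.2207-0.2456i)  (+0.2828-0.3960i)·(-0.0009-0.0081i)  (+0.0552-0.3781i)·(+0.3065+0.2214i)  (-0.0453-0.1322i)·(-0.3147+0.0681i)
Y_4^0(R⁻¹ n̂) = +0.287384-0.000000i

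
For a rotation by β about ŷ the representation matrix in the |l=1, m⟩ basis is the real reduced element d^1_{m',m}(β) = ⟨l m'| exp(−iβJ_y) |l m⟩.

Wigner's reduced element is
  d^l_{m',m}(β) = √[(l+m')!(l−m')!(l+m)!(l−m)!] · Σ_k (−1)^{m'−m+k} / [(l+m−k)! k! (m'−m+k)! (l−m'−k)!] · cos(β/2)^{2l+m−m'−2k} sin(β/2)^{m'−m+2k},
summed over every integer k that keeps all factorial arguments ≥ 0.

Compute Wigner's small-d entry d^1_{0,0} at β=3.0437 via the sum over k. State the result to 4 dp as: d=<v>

d^1_{0,0}(β=3.0437) via Wigner's sum:
With c≡cos(β/2)=0.048927 and s≡sin(β/2)=0.998802, N=[1·1·1·1]^{1/2}=1.000000
Admissible k: 0..1 (factorial args all ≥0)
  k=0: (−1)^0·1.0000/(1)·0.0489^2·0.9988^0 = +0.002394
  k=1: (−1)^1·1.0000/(1)·0.0489^0·0.9988^2 = -0.997606
d^1_{0,0}(3.0437) = +0.002394 -0.997606 = -0.995212

d=-0.9952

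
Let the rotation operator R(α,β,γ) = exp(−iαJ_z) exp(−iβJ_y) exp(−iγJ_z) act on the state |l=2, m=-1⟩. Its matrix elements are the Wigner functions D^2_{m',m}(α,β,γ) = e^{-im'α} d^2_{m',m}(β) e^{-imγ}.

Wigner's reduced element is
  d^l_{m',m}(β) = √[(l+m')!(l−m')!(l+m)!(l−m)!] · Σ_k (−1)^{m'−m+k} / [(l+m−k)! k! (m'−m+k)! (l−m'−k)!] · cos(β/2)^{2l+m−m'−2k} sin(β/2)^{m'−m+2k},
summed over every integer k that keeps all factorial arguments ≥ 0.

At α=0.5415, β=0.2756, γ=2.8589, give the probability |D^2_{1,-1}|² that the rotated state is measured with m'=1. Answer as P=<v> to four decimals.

D^2_{1,-1}(0.5415,0.2756,2.8589) = e^{-i·1·0.5415}·d^2_{1,-1}(0.2756)·e^{-i·-1·2.8589}. Compute d first:
Half-angle: c=0.990521, s=0.137364. N=√(6·1·1·6)=6.000000
k∈{0,1} keeps every argument non-negative
  k=0: (−1)^2·6.0000/(2)·0.9905^2·0.1374^2 = +0.055539
  k=1: (−1)^3·6.0000/(6)·0.9905^0·0.1374^4 = -0.000356
d^2_{1,-1}(0.2756) = +0.055539 -0.000356 = +0.055183
|D^2_{1,-1}|² = |d^2_{1,-1}(β)|² = (+0.055183)² = 0.003045 (the z-rotation phases have unit modulus)

P=0.0030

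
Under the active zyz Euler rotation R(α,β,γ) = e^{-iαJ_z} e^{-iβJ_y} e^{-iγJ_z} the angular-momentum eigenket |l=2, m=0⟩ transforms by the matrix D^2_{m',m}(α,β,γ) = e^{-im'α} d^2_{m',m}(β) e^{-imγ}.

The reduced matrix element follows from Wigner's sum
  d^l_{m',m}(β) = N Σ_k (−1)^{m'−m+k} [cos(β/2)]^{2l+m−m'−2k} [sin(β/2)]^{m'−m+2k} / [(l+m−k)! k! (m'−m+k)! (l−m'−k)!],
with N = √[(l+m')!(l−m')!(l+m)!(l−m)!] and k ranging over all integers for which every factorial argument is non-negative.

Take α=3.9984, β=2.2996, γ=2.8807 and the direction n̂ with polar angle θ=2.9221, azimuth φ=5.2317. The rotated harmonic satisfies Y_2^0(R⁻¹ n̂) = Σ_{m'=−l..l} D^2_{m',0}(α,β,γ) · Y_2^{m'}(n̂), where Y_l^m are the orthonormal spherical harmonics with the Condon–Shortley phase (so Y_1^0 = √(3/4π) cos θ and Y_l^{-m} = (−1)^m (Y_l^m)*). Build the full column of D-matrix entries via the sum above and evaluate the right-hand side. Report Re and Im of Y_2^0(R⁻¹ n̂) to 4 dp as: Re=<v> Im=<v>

Re=0.1533 Im=0.0000

Need the full column D^2_{m',0} for m'=−2..2 at α=3.9984, β=2.2996, γ=2.8807.
cos(β/2)=0.408670, sin(β/2)=0.912682
d^2_{-2,0}: single k=2 term ⇒ +0.340769;  D = -0.048503+0.337300i
d^2_{-1,0}: k∈[1..2] ⇒ +0.152586 -0.761039 = -0.608454;  D = +0.398448+0.459842i
d^2_{0,0}: k∈[0..2] ⇒ +0.027893 -0.556474 +0.693870 = +0.165289;  D = +0.165289+0.000000i
d^2_{1,0}: k∈[0..1] ⇒ -0.152586 +0.761039 = +0.608454;  D = -0.398448+0.459842i
d^2_{2,0}: single k=0 term ⇒ +0.340769;  D = -0.048503-0.337300i
Y_2^{m'}(θ=2.9221,φ=5.2317) and Σ D·Y over m':
  (-0.0485+0.3373i)·(-0.0093+0.0158i)  (+0.3984+0.4598i)·(-0.0815-0.1425i)  (+0.1653+0.0000i)·(+0.5859+0.0000i)  (-0.3984+0.4598i)·(+0.0815-0.1425i)  (-0.0485-0.3373i)·(-0.0093-0.0158i)
Y_2^0(R⁻¹ n̂) = +0.153258+0.000000i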